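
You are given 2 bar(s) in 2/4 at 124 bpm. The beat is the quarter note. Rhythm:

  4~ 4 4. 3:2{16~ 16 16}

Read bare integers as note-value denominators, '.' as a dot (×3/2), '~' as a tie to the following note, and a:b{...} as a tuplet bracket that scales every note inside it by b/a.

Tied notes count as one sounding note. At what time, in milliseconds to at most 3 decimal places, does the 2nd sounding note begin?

1. 0.0ms @ 0 + 967.742ms (2)
2. 967.742ms @ 2 + 725.806ms (3/2)
3. 1693.548ms @ 7/2 + 161.29ms (1/3)
4. 1854.839ms @ 23/6 + 80.645ms (1/6)

note 2 onset = 2b = 967.742ms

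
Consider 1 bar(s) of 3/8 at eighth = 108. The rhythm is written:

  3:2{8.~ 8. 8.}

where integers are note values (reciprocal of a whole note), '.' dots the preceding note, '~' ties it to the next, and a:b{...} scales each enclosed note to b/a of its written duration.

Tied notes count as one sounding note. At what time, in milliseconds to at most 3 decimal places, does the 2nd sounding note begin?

note 2 onset = 2b = 1111.111ms

1. 0.0ms @ 0 + 1111.111ms (2)
2. 1111.111ms @ 2 + 555.556ms (1)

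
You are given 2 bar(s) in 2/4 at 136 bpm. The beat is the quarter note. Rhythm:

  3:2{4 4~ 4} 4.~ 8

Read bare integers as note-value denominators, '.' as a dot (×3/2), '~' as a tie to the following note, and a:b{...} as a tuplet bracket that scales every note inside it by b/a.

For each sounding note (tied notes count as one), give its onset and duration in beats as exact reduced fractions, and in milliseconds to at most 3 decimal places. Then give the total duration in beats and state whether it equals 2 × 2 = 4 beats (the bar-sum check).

1) 0.0ms=0b +294.118ms=2/3b
2) 294.118ms=2/3b +588.235ms=4/3b
3) 882.353ms=2b +882.353ms=2b
Σ=4b of 4 (136bpm 2/4) — PASS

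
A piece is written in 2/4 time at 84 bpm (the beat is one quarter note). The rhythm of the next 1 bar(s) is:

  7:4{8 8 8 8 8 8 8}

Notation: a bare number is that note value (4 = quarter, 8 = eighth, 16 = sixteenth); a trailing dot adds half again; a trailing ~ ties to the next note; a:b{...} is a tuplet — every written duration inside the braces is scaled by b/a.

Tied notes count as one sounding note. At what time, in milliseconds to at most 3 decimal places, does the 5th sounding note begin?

1. 0.0ms @ 0 + 204.082ms (2/7)
2. 204.082ms @ 2/7 + 204.082ms (2/7)
3. 408.163ms @ 4/7 + 204.082ms (2/7)
4. 612.245ms @ 6/7 + 204.082ms (2/7)
5. 816.327ms @ 8/7 + 204.082ms (2/7)
6. 1020.408ms @ 10/7 + 204.082ms (2/7)
7. 1224.49ms @ 12/7 + 204.082ms (2/7)

note 5 onset = 8/7b = 816.327ms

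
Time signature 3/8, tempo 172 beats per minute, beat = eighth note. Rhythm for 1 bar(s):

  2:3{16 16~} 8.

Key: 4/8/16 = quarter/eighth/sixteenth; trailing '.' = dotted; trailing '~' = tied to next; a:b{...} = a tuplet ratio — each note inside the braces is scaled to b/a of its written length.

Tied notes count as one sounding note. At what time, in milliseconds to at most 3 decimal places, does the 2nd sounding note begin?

note 2 onset = 3/4b = 261.628ms

1. 0.0ms @ 0 + 261.628ms (3/4)
2. 261.628ms @ 3/4 + 784.884ms (9/4)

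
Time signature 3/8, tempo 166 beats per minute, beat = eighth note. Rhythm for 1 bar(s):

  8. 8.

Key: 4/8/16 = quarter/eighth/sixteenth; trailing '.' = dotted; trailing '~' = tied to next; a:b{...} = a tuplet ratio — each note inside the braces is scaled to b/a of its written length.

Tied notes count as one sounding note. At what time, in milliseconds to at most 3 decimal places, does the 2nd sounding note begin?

note 2 onset = 3/2b = 542.169ms

1. 0.0ms @ 0 + 542.169ms (3/2)
2. 542.169ms @ 3/2 + 542.169ms (3/2)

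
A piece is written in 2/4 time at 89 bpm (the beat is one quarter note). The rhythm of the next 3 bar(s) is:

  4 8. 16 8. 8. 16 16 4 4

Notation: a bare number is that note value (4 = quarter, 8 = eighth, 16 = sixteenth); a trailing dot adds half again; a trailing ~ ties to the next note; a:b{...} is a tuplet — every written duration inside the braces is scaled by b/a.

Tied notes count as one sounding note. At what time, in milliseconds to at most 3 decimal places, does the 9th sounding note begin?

1. 0.0ms @ 0 + 674.157ms (1)
2. 674.157ms @ 1 + 505.618ms (3/4)
3. 1179.775ms @ 7/4 + 168.539ms (1/4)
4. 1348.315ms @ 2 + 505.618ms (3/4)
5. 1853.933ms @ 11/4 + 505.618ms (3/4)
6. 2359.551ms @ 7/2 + 168.539ms (1/4)
7. 2528.09ms @ 15/4 + 168.539ms (1/4)
8. 2696.629ms @ 4 + 674.157ms (1)
9. 3370.787ms @ 5 + 674.157ms (1)

note 9 onset = 5b = 3370.787ms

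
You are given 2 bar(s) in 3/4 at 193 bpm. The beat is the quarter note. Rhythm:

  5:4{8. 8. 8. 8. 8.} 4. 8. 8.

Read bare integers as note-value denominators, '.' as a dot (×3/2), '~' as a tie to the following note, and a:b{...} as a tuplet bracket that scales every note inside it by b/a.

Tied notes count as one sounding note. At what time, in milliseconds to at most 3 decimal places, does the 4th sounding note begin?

note 4 onset = 9/5b = 559.585ms

1. 0.0ms @ 0 + 186.528ms (3/5)
2. 186.528ms @ 3/5 + 186.528ms (3/5)
3. 373.057ms @ 6/5 + 186.528ms (3/5)
4. 559.585ms @ 9/5 + 186.528ms (3/5)
5. 746.114ms @ 12/5 + 186.528ms (3/5)
6. 932.642ms @ 3 + 466.321ms (3/2)
7. 1398.964ms @ 9/2 + 233.161ms (3/4)
8. 1632.124ms @ 21/4 + 233.161ms (3/4)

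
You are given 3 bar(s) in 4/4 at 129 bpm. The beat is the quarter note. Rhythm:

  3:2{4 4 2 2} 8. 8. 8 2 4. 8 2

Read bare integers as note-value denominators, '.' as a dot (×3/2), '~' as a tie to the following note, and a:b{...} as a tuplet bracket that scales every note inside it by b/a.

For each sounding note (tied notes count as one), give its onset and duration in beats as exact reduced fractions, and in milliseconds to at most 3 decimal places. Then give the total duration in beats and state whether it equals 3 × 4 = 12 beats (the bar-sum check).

1) 0.0ms=0b +310.078ms=2/3b
2) 310.078ms=2/3b +310.078ms=2/3b
3) 620.155ms=4/3b +620.155ms=4/3b
4) 1240.31ms=8/3b +620.155ms=4/3b
5) 1860.465ms=4b +348.837ms=3/4b
6) 2209.302ms=19/4b +348.837ms=3/4b
7) 2558.14ms=11/2b +232.558ms=1/2b
8) 2790.698ms=6b +930.233ms=2b
9) 3720.93ms=8b +697.674ms=3/2b
10) 4418.605ms=19/2b +232.558ms=1/2b
11) 4651.163ms=10b +930.233ms=2b
Σ=12b of 12 (129bpm 4/4) — PASS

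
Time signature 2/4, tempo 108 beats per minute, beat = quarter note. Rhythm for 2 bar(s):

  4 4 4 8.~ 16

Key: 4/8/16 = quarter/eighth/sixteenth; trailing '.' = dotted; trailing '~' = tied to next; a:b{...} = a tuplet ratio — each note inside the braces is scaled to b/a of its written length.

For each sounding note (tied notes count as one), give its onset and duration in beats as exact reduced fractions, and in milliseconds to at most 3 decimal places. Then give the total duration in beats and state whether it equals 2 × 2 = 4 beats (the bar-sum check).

1) 0.0ms=0b +555.556ms=1b
2) 555.556ms=1b +555.556ms=1b
3) 1111.111ms=2b +555.556ms=1b
4) 1666.667ms=3b +555.556ms=1b
Σ=4b of 4 (108bpm 2/4) — PASS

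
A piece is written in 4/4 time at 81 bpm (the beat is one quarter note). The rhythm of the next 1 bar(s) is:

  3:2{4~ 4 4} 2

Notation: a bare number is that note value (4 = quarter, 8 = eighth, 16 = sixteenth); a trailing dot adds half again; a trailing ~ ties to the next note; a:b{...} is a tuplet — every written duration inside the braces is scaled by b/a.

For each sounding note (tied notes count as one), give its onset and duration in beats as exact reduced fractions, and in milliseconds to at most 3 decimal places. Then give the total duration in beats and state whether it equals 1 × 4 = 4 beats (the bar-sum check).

1) 0.0ms=0b +987.654ms=4/3b
2) 987.654ms=4/3b +493.827ms=2/3b
3) 1481.481ms=2b +1481.481ms=2b
Σ=4b of 4 (81bpm 4/4) — PASS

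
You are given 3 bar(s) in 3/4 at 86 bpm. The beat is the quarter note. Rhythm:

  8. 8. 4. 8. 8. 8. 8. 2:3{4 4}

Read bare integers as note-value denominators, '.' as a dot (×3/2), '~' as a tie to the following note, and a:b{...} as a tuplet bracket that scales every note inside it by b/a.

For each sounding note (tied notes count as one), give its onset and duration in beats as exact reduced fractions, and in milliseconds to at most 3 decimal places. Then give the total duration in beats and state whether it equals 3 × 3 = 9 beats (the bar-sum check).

1) 0.0ms=0b +523.256ms=3/4b
2) 523.256ms=3/4b +523.256ms=3/4b
3) 1046.512ms=3/2b +1046.512ms=3/2b
4) 2093.023ms=3b +523.256ms=3/4b
5) 2616.279ms=15/4b +523.256ms=3/4b
6) 3139.535ms=9/2b +523.256ms=3/4b
7) 3662.791ms=21/4b +523.256ms=3/4b
8) 4186.047ms=6b +1046.512ms=3/2b
9) 5232.558ms=15/2b +1046.512ms=3/2b
Σ=9b of 9 (86bpm 3/4) — PASS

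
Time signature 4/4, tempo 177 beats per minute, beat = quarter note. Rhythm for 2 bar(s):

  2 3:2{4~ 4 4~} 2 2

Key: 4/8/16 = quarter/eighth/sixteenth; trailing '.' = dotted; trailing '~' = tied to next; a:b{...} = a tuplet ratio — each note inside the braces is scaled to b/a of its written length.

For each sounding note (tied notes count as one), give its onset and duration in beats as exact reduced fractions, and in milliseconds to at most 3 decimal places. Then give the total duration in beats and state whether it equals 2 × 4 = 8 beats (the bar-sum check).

1) 0.0ms=0b +677.966ms=2b
2) 677.966ms=2b +451.977ms=4/3b
3) 1129.944ms=10/3b +903.955ms=8/3b
4) 2033.898ms=6b +677.966ms=2b
Σ=8b of 8 (177bpm 4/4) — PASS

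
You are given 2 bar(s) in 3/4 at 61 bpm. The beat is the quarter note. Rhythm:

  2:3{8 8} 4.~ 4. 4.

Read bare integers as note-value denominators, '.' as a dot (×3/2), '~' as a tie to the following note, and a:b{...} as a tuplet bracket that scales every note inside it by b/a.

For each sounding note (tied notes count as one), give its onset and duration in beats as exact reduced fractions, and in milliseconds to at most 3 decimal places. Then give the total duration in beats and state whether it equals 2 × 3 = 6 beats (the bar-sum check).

1) 0.0ms=0b +737.705ms=3/4b
2) 737.705ms=3/4b +737.705ms=3/4b
3) 1475.41ms=3/2b +2950.82ms=3b
4) 4426.23ms=9/2b +1475.41ms=3/2b
Σ=6b of 6 (61bpm 3/4) — PASS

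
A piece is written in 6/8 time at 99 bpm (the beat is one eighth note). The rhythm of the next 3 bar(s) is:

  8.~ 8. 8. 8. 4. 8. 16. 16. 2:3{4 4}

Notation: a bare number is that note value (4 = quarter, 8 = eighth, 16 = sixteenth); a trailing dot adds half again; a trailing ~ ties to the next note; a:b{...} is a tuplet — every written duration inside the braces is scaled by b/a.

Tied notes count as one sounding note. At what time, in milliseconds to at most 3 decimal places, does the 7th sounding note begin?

1. 0.0ms @ 0 + 1818.182ms (3)
2. 1818.182ms @ 3 + 909.091ms (3/2)
3. 2727.273ms @ 9/2 + 909.091ms (3/2)
4. 3636.364ms @ 6 + 1818.182ms (3)
5. 5454.545ms @ 9 + 909.091ms (3/2)
6. 6363.636ms @ 21/2 + 454.545ms (3/4)
7. 6818.182ms @ 45/4 + 454.545ms (3/4)
8. 7272.727ms @ 12 + 1818.182ms (3)
9. 9090.909ms @ 15 + 1818.182ms (3)

note 7 onset = 45/4b = 6818.182ms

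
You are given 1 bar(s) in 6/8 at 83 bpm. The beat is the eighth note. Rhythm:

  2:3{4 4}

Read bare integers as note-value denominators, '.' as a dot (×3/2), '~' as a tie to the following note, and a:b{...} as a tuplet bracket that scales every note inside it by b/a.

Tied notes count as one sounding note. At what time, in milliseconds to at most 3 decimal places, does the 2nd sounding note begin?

note 2 onset = 3b = 2168.675ms

1. 0.0ms @ 0 + 2168.675ms (3)
2. 2168.675ms @ 3 + 2168.675ms (3)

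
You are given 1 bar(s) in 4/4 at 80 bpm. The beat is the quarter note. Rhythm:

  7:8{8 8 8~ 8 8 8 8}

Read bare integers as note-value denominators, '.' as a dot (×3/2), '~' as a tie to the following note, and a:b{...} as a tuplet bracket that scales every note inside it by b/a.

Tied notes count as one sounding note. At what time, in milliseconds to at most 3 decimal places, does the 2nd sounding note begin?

1. 0.0ms @ 0 + 428.571ms (4/7)
2. 428.571ms @ 4/7 + 428.571ms (4/7)
3. 857.143ms @ 8/7 + 857.143ms (8/7)
4. 1714.286ms @ 16/7 + 428.571ms (4/7)
5. 2142.857ms @ 20/7 + 428.571ms (4/7)
6. 2571.429ms @ 24/7 + 428.571ms (4/7)

note 2 onset = 4/7b = 428.571ms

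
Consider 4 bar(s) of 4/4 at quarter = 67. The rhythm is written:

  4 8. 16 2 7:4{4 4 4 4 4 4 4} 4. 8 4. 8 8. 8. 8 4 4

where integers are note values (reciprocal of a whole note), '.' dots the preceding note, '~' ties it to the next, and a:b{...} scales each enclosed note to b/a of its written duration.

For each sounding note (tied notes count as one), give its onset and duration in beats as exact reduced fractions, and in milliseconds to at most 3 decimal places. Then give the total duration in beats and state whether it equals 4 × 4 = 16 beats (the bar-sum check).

1) 0.0ms=0b +895.522ms=1b
2) 895.522ms=1b +671.642ms=3/4b
3) 1567.164ms=7/4b +223.881ms=1/4b
4) 1791.045ms=2b +1791.045ms=2b
5) 3582.09ms=4b +511.727ms=4/7b
6) 4093.817ms=32/7b +511.727ms=4/7b
7) 4605.544ms=36/7b +511.727ms=4/7b
8) 5117.271ms=40/7b +511.727ms=4/7b
9) 5628.998ms=44/7b +511.727ms=4/7b
10) 6140.725ms=48/7b +511.727ms=4/7b
11) 6652.452ms=52/7b +511.727ms=4/7b
12) 7164.179ms=8b +1343.284ms=3/2b
13) 8507.463ms=19/2b +447.761ms=1/2b
14) 8955.224ms=10b +1343.284ms=3/2b
15) 10298.507ms=23/2b +447.761ms=1/2b
16) 10746.269ms=12b +671.642ms=3/4b
17) 11417.91ms=51/4b +671.642ms=3/4b
18) 12089.552ms=27/2b +447.761ms=1/2b
19) 12537.313ms=14b +895.522ms=1b
20) 13432.836ms=15b +895.522ms=1b
Σ=16b of 16 (67bpm 4/4) — PASS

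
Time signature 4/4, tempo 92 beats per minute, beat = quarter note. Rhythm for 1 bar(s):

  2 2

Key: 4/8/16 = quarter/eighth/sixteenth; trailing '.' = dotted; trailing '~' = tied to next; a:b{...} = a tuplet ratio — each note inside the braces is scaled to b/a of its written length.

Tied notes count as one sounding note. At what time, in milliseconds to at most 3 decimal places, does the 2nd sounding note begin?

note 2 onset = 2b = 1304.348ms

1. 0.0ms @ 0 + 1304.348ms (2)
2. 1304.348ms @ 2 + 1304.348ms (2)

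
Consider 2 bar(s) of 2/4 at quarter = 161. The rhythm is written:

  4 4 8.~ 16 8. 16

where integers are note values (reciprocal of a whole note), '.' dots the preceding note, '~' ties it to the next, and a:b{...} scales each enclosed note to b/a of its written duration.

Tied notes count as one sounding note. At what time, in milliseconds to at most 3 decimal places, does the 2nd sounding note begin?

1. 0.0ms @ 0 + 372.671ms (1)
2. 372.671ms @ 1 + 372.671ms (1)
3. 745.342ms @ 2 + 372.671ms (1)
4. 1118.012ms @ 3 + 279.503ms (3/4)
5. 1397.516ms @ 15/4 + 93.168ms (1/4)

note 2 onset = 1b = 372.671ms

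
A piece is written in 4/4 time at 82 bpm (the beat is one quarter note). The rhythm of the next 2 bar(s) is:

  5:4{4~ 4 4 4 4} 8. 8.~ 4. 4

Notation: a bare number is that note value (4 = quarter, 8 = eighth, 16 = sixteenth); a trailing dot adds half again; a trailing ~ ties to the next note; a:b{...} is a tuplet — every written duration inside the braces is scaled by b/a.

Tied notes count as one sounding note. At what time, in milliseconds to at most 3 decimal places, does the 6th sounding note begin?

1. 0.0ms @ 0 + 1170.732ms (8/5)
2. 1170.732ms @ 8/5 + 585.366ms (4/5)
3. 1756.098ms @ 12/5 + 585.366ms (4/5)
4. 2341.463ms @ 16/5 + 585.366ms (4/5)
5. 2926.829ms @ 4 + 548.78ms (3/4)
6. 3475.61ms @ 19/4 + 1646.341ms (9/4)
7. 5121.951ms @ 7 + 731.707ms (1)

note 6 onset = 19/4b = 3475.61ms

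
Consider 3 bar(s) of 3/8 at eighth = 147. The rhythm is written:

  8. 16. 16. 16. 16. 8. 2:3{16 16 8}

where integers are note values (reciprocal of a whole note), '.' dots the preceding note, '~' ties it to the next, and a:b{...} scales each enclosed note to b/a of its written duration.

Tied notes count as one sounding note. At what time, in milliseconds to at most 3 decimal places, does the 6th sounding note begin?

note 6 onset = 9/2b = 1836.735ms

1. 0.0ms @ 0 + 612.245ms (3/2)
2. 612.245ms @ 3/2 + 306.122ms (3/4)
3. 918.367ms @ 9/4 + 306.122ms (3/4)
4. 1224.49ms @ 3 + 306.122ms (3/4)
5. 1530.612ms @ 15/4 + 306.122ms (3/4)
6. 1836.735ms @ 9/2 + 612.245ms (3/2)
7. 2448.98ms @ 6 + 306.122ms (3/4)
8. 2755.102ms @ 27/4 + 306.122ms (3/4)
9. 3061.224ms @ 15/2 + 612.245ms (3/2)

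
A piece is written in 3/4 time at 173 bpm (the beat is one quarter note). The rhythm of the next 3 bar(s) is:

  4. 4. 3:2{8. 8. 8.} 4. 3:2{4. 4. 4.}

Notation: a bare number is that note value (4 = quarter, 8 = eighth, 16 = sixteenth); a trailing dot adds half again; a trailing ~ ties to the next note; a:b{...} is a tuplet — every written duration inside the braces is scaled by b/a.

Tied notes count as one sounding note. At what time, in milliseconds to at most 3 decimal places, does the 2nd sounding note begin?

note 2 onset = 3/2b = 520.231ms

1. 0.0ms @ 0 + 520.231ms (3/2)
2. 520.231ms @ 3/2 + 520.231ms (3/2)
3. 1040.462ms @ 3 + 173.41ms (1/2)
4. 1213.873ms @ 7/2 + 173.41ms (1/2)
5. 1387.283ms @ 4 + 173.41ms (1/2)
6. 1560.694ms @ 9/2 + 520.231ms (3/2)
7. 2080.925ms @ 6 + 346.821ms (1)
8. 2427.746ms @ 7 + 346.821ms (1)
9. 2774.566ms @ 8 + 346.821ms (1)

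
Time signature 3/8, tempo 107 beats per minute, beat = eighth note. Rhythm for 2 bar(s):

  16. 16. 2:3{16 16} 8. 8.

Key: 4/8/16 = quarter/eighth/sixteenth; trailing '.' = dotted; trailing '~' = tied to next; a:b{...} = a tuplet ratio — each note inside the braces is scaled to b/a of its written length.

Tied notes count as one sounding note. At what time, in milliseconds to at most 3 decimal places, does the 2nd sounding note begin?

note 2 onset = 3/4b = 420.561ms

1. 0.0ms @ 0 + 420.561ms (3/4)
2. 420.561ms @ 3/4 + 420.561ms (3/4)
3. 841.121ms @ 3/2 + 420.561ms (3/4)
4. 1261.682ms @ 9/4 + 420.561ms (3/4)
5. 1682.243ms @ 3 + 841.121ms (3/2)
6. 2523.364ms @ 9/2 + 841.121ms (3/2)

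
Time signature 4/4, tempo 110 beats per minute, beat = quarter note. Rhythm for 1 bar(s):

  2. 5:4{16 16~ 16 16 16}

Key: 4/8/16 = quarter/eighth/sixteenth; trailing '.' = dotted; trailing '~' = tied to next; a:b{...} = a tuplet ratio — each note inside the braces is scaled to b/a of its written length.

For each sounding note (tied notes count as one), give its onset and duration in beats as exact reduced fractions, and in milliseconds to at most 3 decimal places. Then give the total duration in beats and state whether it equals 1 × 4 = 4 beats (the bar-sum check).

1) 0.0ms=0b +1636.364ms=3b
2) 1636.364ms=3b +109.091ms=1/5b
3) 1745.455ms=16/5b +218.182ms=2/5b
4) 1963.636ms=18/5b +109.091ms=1/5b
5) 2072.727ms=19/5b +109.091ms=1/5b
Σ=4b of 4 (110bpm 4/4) — PASS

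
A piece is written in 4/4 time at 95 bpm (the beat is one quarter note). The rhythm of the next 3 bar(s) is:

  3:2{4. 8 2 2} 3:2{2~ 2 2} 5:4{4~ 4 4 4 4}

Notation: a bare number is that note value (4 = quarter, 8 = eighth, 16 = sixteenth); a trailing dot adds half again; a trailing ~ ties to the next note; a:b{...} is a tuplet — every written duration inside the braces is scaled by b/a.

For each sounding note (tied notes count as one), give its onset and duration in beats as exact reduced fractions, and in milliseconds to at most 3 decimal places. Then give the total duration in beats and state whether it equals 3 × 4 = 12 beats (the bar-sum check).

1) 0.0ms=0b +631.579ms=1b
2) 631.579ms=1b +210.526ms=1/3b
3) 842.105ms=4/3b +842.105ms=4/3b
4) 1684.211ms=8/3b +842.105ms=4/3b
5) 2526.316ms=4b +1684.211ms=8/3b
6) 4210.526ms=20/3b +842.105ms=4/3b
7) 5052.632ms=8b +1010.526ms=8/5b
8) 6063.158ms=48/5b +505.263ms=4/5b
9) 6568.421ms=52/5b +505.263ms=4/5b
10) 7073.684ms=56/5b +505.263ms=4/5b
Σ=12b of 12 (95bpm 4/4) — PASS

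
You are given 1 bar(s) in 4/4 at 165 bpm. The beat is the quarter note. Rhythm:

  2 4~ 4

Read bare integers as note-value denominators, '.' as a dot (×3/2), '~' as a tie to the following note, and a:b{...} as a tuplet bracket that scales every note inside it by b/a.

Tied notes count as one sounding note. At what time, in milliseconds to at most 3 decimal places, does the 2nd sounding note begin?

1. 0.0ms @ 0 + 727.273ms (2)
2. 727.273ms @ 2 + 727.273ms (2)

note 2 onset = 2b = 727.273ms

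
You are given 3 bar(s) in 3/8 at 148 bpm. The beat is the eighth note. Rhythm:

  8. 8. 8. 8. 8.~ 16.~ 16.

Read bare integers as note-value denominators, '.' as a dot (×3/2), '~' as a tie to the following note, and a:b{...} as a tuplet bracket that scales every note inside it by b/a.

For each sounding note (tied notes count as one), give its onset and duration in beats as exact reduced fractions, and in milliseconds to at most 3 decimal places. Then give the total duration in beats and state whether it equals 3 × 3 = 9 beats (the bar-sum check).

1) 0.0ms=0b +608.108ms=3/2b
2) 608.108ms=3/2b +608.108ms=3/2b
3) 1216.216ms=3b +608.108ms=3/2b
4) 1824.324ms=9/2b +608.108ms=3/2b
5) 2432.432ms=6b +1216.216ms=3b
Σ=9b of 9 (148bpm 3/8) — PASS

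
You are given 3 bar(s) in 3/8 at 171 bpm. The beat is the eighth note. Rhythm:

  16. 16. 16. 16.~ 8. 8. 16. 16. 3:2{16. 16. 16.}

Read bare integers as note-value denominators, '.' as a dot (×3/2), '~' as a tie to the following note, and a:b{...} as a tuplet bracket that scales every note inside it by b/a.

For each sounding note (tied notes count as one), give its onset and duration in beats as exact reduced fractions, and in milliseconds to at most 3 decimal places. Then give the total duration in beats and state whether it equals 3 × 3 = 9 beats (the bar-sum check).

1) 0.0ms=0b +263.158ms=3/4b
2) 263.158ms=3/4b +263.158ms=3/4b
3) 526.316ms=3/2b +263.158ms=3/4b
4) 789.474ms=9/4b +789.474ms=9/4b
5) 1578.947ms=9/2b +526.316ms=3/2b
6) 2105.263ms=6b +263.158ms=3/4b
7) 2368.421ms=27/4b +263.158ms=3/4b
8) 2631.579ms=15/2b +175.439ms=1/2b
9) 2807.018ms=8b +175.439ms=1/2b
10) 2982.456ms=17/2b +175.439ms=1/2b
Σ=9b of 9 (171bpm 3/8) — PASS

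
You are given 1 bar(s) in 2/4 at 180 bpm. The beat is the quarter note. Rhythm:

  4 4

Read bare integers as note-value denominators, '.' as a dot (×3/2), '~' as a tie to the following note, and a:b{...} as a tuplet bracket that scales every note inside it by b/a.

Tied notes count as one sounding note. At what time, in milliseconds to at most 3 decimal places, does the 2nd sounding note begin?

note 2 onset = 1b = 333.333ms

1. 0.0ms @ 0 + 333.333ms (1)
2. 333.333ms @ 1 + 333.333ms (1)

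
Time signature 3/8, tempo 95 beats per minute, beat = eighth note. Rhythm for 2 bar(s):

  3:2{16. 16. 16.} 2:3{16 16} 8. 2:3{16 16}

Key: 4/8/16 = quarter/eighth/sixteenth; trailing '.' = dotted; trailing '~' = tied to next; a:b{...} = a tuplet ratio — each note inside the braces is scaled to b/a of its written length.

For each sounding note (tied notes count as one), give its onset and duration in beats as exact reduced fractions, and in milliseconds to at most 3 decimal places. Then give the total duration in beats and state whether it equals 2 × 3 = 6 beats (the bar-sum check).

1) 0.0ms=0b +315.789ms=1/2b
2) 315.789ms=1/2b +315.789ms=1/2b
3) 631.579ms=1b +315.789ms=1/2b
4) 947.368ms=3/2b +473.684ms=3/4b
5) 1421.053ms=9/4b +473.684ms=3/4b
6) 1894.737ms=3b +947.368ms=3/2b
7) 2842.105ms=9/2b +473.684ms=3/4b
8) 3315.789ms=21/4b +473.684ms=3/4b
Σ=6b of 6 (95bpm 3/8) — PASS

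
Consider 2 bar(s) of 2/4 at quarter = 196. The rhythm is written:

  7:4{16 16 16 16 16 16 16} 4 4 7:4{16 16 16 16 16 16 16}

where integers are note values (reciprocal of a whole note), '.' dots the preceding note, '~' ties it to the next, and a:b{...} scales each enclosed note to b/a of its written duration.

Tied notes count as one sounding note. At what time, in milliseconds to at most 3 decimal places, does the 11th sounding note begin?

1. 0.0ms @ 0 + 43.732ms (1/7)
2. 43.732ms @ 1/7 + 43.732ms (1/7)
3. 87.464ms @ 2/7 + 43.732ms (1/7)
4. 131.195ms @ 3/7 + 43.732ms (1/7)
5. 174.927ms @ 4/7 + 43.732ms (1/7)
6. 218.659ms @ 5/7 + 43.732ms (1/7)
7. 262.391ms @ 6/7 + 43.732ms (1/7)
8. 306.122ms @ 1 + 306.122ms (1)
9. 612.245ms @ 2 + 306.122ms (1)
10. 918.367ms @ 3 + 43.732ms (1/7)
11. 962.099ms @ 22/7 + 43.732ms (1/7)
12. 1005.831ms @ 23/7 + 43.732ms (1/7)
13. 1049.563ms @ 24/7 + 43.732ms (1/7)
14. 1093.294ms @ 25/7 + 43.732ms (1/7)
15. 1137.026ms @ 26/7 + 43.732ms (1/7)
16. 1180.758ms @ 27/7 + 43.732ms (1/7)

note 11 onset = 22/7b = 962.099ms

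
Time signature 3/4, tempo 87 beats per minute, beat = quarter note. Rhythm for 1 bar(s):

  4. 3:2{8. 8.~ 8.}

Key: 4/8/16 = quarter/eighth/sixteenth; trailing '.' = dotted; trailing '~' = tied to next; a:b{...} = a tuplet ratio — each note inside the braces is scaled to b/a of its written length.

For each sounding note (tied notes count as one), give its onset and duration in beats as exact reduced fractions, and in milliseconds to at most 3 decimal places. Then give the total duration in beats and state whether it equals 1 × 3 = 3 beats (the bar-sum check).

1) 0.0ms=0b +1034.483ms=3/2b
2) 1034.483ms=3/2b +344.828ms=1/2b
3) 1379.31ms=2b +689.655ms=1b
Σ=3b of 3 (87bpm 3/4) — PASS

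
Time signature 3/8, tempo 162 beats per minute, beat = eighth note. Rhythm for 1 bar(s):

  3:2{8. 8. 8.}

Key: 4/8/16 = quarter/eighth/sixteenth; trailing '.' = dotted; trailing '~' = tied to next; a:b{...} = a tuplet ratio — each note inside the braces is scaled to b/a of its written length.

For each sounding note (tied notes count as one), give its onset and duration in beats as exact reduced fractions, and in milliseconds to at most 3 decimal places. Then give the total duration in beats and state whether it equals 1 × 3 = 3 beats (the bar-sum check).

1) 0.0ms=0b +370.37ms=1b
2) 370.37ms=1b +370.37ms=1b
3) 740.741ms=2b +370.37ms=1b
Σ=3b of 3 (162bpm 3/8) — PASS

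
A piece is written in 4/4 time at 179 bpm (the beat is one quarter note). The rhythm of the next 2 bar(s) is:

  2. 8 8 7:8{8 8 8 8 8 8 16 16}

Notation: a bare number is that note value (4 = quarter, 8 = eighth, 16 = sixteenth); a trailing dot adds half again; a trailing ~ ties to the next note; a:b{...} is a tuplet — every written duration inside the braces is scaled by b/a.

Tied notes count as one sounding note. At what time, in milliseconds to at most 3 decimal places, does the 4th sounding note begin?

note 4 onset = 4b = 1340.782ms

1. 0.0ms @ 0 + 1005.587ms (3)
2. 1005.587ms @ 3 + 167.598ms (1/2)
3. 1173.184ms @ 7/2 + 167.598ms (1/2)
4. 1340.782ms @ 4 + 191.54ms (4/7)
5. 1532.322ms @ 32/7 + 191.54ms (4/7)
6. 1723.863ms @ 36/7 + 191.54ms (4/7)
7. 1915.403ms @ 40/7 + 191.54ms (4/7)
8. 2106.943ms @ 44/7 + 191.54ms (4/7)
9. 2298.484ms @ 48/7 + 191.54ms (4/7)
10. 2490.024ms @ 52/7 + 95.77ms (2/7)
11. 2585.794ms @ 54/7 + 95.77ms (2/7)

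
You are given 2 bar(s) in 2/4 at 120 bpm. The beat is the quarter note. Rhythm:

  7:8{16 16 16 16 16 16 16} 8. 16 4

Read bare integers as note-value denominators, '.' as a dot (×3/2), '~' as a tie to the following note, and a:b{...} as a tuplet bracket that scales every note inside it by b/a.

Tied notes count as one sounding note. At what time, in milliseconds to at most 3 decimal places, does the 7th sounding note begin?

note 7 onset = 12/7b = 857.143ms

1. 0.0ms @ 0 + 142.857ms (2/7)
2. 142.857ms @ 2/7 + 142.857ms (2/7)
3. 285.714ms @ 4/7 + 142.857ms (2/7)
4. 428.571ms @ 6/7 + 142.857ms (2/7)
5. 571.429ms @ 8/7 + 142.857ms (2/7)
6. 714.286ms @ 10/7 + 142.857ms (2/7)
7. 857.143ms @ 12/7 + 142.857ms (2/7)
8. 1000.0ms @ 2 + 375.0ms (3/4)
9. 1375.0ms @ 11/4 + 125.0ms (1/4)
10. 1500.0ms @ 3 + 500.0ms (1)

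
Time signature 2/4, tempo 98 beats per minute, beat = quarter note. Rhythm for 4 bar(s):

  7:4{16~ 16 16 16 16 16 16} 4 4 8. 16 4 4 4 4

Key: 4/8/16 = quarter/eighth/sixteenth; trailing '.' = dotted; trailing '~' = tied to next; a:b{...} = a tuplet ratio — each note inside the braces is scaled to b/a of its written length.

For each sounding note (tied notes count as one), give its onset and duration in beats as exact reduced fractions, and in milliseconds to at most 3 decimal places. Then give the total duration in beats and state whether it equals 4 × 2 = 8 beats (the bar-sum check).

1) 0.0ms=0b +174.927ms=2/7b
2) 174.927ms=2/7b +87.464ms=1/7b
3) 262.391ms=3/7b +87.464ms=1/7b
4) 349.854ms=4/7b +87.464ms=1/7b
5) 437.318ms=5/7b +87.464ms=1/7b
6) 524.781ms=6/7b +87.464ms=1/7b
7) 612.245ms=1b +612.245ms=1b
8) 1224.49ms=2b +612.245ms=1b
9) 1836.735ms=3b +459.184ms=3/4b
10) 2295.918ms=15/4b +153.061ms=1/4b
11) 2448.98ms=4b +612.245ms=1b
12) 3061.224ms=5b +612.245ms=1b
13) 3673.469ms=6b +612.245ms=1b
14) 4285.714ms=7b +612.245ms=1b
Σ=8b of 8 (98bpm 2/4) — PASS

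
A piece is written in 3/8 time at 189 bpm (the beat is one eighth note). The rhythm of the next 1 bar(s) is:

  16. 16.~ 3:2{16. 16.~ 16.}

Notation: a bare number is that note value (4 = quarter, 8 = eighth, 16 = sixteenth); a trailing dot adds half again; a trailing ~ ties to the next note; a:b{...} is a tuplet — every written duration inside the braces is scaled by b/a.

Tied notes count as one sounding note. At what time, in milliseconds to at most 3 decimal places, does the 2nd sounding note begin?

note 2 onset = 3/4b = 238.095ms

1. 0.0ms @ 0 + 238.095ms (3/4)
2. 238.095ms @ 3/4 + 396.825ms (5/4)
3. 634.921ms @ 2 + 317.46ms (1)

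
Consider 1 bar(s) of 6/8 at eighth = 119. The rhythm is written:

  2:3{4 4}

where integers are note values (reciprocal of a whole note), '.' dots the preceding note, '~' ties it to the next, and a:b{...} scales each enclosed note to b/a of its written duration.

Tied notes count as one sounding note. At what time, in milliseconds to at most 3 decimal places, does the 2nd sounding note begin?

note 2 onset = 3b = 1512.605ms

1. 0.0ms @ 0 + 1512.605ms (3)
2. 1512.605ms @ 3 + 1512.605ms (3)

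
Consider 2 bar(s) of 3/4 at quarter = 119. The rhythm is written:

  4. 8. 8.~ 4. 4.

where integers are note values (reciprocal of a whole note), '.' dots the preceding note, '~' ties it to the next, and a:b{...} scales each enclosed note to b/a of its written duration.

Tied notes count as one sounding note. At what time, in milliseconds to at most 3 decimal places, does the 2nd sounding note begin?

1. 0.0ms @ 0 + 756.303ms (3/2)
2. 756.303ms @ 3/2 + 378.151ms (3/4)
3. 1134.454ms @ 9/4 + 1134.454ms (9/4)
4. 2268.908ms @ 9/2 + 756.303ms (3/2)

note 2 onset = 3/2b = 756.303ms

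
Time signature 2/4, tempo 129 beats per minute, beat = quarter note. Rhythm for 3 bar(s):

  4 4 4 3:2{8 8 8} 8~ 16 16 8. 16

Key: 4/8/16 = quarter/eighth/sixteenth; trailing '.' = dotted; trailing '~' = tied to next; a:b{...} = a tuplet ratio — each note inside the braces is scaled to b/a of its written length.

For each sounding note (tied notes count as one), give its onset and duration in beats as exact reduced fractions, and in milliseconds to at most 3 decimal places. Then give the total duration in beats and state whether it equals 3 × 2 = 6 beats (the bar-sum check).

1) 0.0ms=0b +465.116ms=1b
2) 465.116ms=1b +465.116ms=1b
3) 930.233ms=2b +465.116ms=1b
4) 1395.349ms=3b +155.039ms=1/3b
5) 1550.388ms=10/3b +155.039ms=1/3b
6) 1705.426ms=11/3b +155.039ms=1/3b
7) 1860.465ms=4b +348.837ms=3/4b
8) 2209.302ms=19/4b +116.279ms=1/4b
9) 2325.581ms=5b +348.837ms=3/4b
10) 2674.419ms=23/4b +116.279ms=1/4b
Σ=6b of 6 (129bpm 2/4) — PASS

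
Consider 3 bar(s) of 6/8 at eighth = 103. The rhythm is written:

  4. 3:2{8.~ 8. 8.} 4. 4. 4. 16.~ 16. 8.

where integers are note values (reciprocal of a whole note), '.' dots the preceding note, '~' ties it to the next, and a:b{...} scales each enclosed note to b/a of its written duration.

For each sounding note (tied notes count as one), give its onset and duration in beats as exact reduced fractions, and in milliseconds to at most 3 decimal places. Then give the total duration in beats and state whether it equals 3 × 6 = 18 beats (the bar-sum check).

1) 0.0ms=0b +1747.573ms=3b
2) 1747.573ms=3b +1165.049ms=2b
3) 2912.621ms=5b +582.524ms=1b
4) 3495.146ms=6b +1747.573ms=3b
5) 5242.718ms=9b +1747.573ms=3b
6) 6990.291ms=12b +1747.573ms=3b
7) 8737.864ms=15b +873.786ms=3/2b
8) 9611.65ms=33/2b +873.786ms=3/2b
Σ=18b of 18 (103bpm 6/8) — PASS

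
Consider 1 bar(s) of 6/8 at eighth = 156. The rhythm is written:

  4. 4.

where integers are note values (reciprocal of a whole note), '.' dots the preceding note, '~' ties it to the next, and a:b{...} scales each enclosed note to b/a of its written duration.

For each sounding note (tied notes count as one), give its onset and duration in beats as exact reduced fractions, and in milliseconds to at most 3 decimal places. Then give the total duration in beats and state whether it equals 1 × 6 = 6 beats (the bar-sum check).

1) 0.0ms=0b +1153.846ms=3b
2) 1153.846ms=3b +1153.846ms=3b
Σ=6b of 6 (156bpm 6/8) — PASS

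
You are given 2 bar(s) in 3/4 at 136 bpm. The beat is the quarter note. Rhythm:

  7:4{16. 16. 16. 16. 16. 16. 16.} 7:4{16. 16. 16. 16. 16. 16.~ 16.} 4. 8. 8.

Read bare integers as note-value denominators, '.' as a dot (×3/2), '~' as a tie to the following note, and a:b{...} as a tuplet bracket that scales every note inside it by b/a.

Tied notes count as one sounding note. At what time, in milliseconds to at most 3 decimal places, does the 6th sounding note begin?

1. 0.0ms @ 0 + 94.538ms (3/14)
2. 94.538ms @ 3/14 + 94.538ms (3/14)
3. 189.076ms @ 3/7 + 94.538ms (3/14)
4. 283.613ms @ 9/14 + 94.538ms (3/14)
5. 378.151ms @ 6/7 + 94.538ms (3/14)
6. 472.689ms @ 15/14 + 94.538ms (3/14)
7. 567.227ms @ 9/7 + 94.538ms (3/14)
8. 661.765ms @ 3/2 + 94.538ms (3/14)
9. 756.303ms @ 12/7 + 94.538ms (3/14)
10. 850.84ms @ 27/14 + 94.538ms (3/14)
11. 945.378ms @ 15/7 + 94.538ms (3/14)
12. 1039.916ms @ 33/14 + 94.538ms (3/14)
13. 1134.454ms @ 18/7 + 189.076ms (3/7)
14. 1323.529ms @ 3 + 661.765ms (3/2)
15. 1985.294ms @ 9/2 + 330.882ms (3/4)
16. 2316.176ms @ 21/4 + 330.882ms (3/4)

note 6 onset = 15/14b = 472.689ms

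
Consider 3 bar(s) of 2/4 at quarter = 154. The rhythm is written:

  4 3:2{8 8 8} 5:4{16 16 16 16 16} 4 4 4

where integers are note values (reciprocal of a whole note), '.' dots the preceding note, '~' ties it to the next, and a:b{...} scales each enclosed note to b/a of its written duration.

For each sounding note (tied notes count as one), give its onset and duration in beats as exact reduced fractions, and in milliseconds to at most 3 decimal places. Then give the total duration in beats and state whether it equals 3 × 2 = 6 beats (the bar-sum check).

1) 0.0ms=0b +389.61ms=1b
2) 389.61ms=1b +129.87ms=1/3b
3) 519.481ms=4/3b +129.87ms=1/3b
4) 649.351ms=5/3b +129.87ms=1/3b
5) 779.221ms=2b +77.922ms=1/5b
6) 857.143ms=11/5b +77.922ms=1/5b
7) 935.065ms=12/5b +77.922ms=1/5b
8) 1012.987ms=13/5b +77.922ms=1/5b
9) 1090.909ms=14/5b +77.922ms=1/5b
10) 1168.831ms=3b +389.61ms=1b
11) 1558.442ms=4b +389.61ms=1b
12) 1948.052ms=5b +389.61ms=1b
Σ=6b of 6 (154bpm 2/4) — PASS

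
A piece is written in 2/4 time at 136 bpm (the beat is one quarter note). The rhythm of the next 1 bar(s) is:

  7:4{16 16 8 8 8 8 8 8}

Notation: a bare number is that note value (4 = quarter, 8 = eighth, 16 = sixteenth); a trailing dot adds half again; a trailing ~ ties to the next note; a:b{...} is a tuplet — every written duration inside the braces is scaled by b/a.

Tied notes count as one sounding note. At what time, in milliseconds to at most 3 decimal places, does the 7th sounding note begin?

note 7 onset = 10/7b = 630.252ms

1. 0.0ms @ 0 + 63.025ms (1/7)
2. 63.025ms @ 1/7 + 63.025ms (1/7)
3. 126.05ms @ 2/7 + 126.05ms (2/7)
4. 252.101ms @ 4/7 + 126.05ms (2/7)
5. 378.151ms @ 6/7 + 126.05ms (2/7)
6. 504.202ms @ 8/7 + 126.05ms (2/7)
7. 630.252ms @ 10/7 + 126.05ms (2/7)
8. 756.303ms @ 12/7 + 126.05ms (2/7)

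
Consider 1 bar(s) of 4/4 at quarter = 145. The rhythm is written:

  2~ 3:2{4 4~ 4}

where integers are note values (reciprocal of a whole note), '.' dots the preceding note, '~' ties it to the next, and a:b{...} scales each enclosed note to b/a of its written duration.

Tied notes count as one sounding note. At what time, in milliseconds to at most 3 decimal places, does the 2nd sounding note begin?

1. 0.0ms @ 0 + 1103.448ms (8/3)
2. 1103.448ms @ 8/3 + 551.724ms (4/3)

note 2 onset = 8/3b = 1103.448ms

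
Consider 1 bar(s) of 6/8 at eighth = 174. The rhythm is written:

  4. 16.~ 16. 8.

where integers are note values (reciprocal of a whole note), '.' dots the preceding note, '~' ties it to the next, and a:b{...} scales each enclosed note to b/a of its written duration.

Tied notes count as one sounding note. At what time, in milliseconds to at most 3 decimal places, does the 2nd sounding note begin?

1. 0.0ms @ 0 + 1034.483ms (3)
2. 1034.483ms @ 3 + 517.241ms (3/2)
3. 1551.724ms @ 9/2 + 517.241ms (3/2)

note 2 onset = 3b = 1034.483ms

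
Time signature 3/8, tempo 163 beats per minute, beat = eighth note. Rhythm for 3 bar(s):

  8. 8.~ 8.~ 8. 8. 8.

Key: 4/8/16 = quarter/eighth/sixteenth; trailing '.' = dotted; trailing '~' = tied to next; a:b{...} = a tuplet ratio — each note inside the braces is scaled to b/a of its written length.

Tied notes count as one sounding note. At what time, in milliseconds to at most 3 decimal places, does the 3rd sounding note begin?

note 3 onset = 6b = 2208.589ms

1. 0.0ms @ 0 + 552.147ms (3/2)
2. 552.147ms @ 3/2 + 1656.442ms (9/2)
3. 2208.589ms @ 6 + 552.147ms (3/2)
4. 2760.736ms @ 15/2 + 552.147ms (3/2)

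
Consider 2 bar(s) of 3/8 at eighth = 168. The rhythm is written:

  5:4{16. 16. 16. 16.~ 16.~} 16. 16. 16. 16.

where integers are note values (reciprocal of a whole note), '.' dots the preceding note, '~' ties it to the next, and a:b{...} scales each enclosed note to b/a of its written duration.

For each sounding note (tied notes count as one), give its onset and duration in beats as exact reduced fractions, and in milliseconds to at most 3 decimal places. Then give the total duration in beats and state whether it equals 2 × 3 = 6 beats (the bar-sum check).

1) 0.0ms=0b +214.286ms=3/5b
2) 214.286ms=3/5b +214.286ms=3/5b
3) 428.571ms=6/5b +214.286ms=3/5b
4) 642.857ms=9/5b +696.429ms=39/20b
5) 1339.286ms=15/4b +267.857ms=3/4b
6) 1607.143ms=9/2b +267.857ms=3/4b
7) 1875.0ms=21/4b +267.857ms=3/4b
Σ=6b of 6 (168bpm 3/8) — PASS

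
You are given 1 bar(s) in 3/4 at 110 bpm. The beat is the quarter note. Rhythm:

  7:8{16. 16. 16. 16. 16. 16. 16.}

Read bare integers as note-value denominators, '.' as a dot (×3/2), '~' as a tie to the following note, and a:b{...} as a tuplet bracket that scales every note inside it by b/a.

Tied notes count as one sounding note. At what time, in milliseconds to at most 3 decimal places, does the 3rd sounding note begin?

note 3 onset = 6/7b = 467.532ms

1. 0.0ms @ 0 + 233.766ms (3/7)
2. 233.766ms @ 3/7 + 233.766ms (3/7)
3. 467.532ms @ 6/7 + 233.766ms (3/7)
4. 701.299ms @ 9/7 + 233.766ms (3/7)
5. 935.065ms @ 12/7 + 233.766ms (3/7)
6. 1168.831ms @ 15/7 + 233.766ms (3/7)
7. 1402.597ms @ 18/7 + 233.766ms (3/7)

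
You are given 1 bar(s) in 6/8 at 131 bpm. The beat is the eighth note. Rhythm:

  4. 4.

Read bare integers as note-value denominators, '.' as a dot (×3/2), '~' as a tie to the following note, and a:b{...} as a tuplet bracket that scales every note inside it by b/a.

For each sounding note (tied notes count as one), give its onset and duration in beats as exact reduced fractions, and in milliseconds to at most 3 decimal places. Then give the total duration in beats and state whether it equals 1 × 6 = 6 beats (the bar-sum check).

1) 0.0ms=0b +1374.046ms=3b
2) 1374.046ms=3b +1374.046ms=3b
Σ=6b of 6 (131bpm 6/8) — PASS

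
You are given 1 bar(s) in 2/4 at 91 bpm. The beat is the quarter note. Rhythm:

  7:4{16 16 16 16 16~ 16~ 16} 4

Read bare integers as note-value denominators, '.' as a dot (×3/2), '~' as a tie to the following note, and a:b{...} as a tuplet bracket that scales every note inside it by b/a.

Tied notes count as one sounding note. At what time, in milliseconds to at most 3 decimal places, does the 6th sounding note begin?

note 6 onset = 1b = 659.341ms

1. 0.0ms @ 0 + 94.192ms (1/7)
2. 94.192ms @ 1/7 + 94.192ms (1/7)
3. 188.383ms @ 2/7 + 94.192ms (1/7)
4. 282.575ms @ 3/7 + 94.192ms (1/7)
5. 376.766ms @ 4/7 + 282.575ms (3/7)
6. 659.341ms @ 1 + 659.341ms (1)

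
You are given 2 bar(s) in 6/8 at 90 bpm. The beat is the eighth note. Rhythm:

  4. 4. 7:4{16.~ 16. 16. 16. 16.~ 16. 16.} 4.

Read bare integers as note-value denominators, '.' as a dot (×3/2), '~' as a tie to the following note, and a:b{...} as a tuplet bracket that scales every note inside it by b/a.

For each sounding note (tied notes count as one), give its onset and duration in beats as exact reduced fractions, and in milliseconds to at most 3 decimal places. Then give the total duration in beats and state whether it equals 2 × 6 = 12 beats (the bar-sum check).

1) 0.0ms=0b +2000.0ms=3b
2) 2000.0ms=3b +2000.0ms=3b
3) 4000.0ms=6b +571.429ms=6/7b
4) 4571.429ms=48/7b +285.714ms=3/7b
5) 4857.143ms=51/7b +285.714ms=3/7b
6) 5142.857ms=54/7b +571.429ms=6/7b
7) 5714.286ms=60/7b +285.714ms=3/7b
8) 6000.0ms=9b +2000.0ms=3b
Σ=12b of 12 (90bpm 6/8) — PASS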